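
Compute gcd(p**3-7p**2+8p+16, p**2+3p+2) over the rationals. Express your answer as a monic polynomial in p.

p+1

Euclidean algorithm in ℚ[p]:
  p**3-7p**2+8p+16 = (p-10)(p**2+3p+2) + (36p+36)
  p**2+3p+2 = ((1/36)p+1/18)(36p+36) + (0)
Last nonzero remainder: 36p+36. Dividing through by 36 gives the monic gcd p+1.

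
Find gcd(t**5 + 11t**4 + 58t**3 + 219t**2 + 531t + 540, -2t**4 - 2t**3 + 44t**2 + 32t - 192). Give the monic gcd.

t**2 + 7t + 12

Apply the Euclidean algorithm:
  t**5 + 11t**4 + 58t**3 + 219t**2 + 531t + 540 = (-(1/2)t - 5)(-2t**4 - 2t**3 + 44t**2 + 32t - 192) + (70t**3 + 455t**2 + 595t - 420)
  -2t**4 - 2t**3 + 44t**2 + 32t - 192 = (-(1/35)t + 11/70)(70t**3 + 455t**2 + 595t - 420) + (-(21/2)t**2 - (147/2)t - 126)
  70t**3 + 455t**2 + 595t - 420 = (-(20/3)t + 10/3)(-(21/2)t**2 - (147/2)t - 126) + (0)
Last nonzero remainder: -(21/2)t**2 - (147/2)t - 126. Dividing through by -21/2 gives the monic gcd t**2 + 7t + 12.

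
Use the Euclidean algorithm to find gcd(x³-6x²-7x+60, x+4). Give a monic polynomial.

By polynomial division,
  x³-6x²-7x+60 = (x²-10x+33)(x+4) + (-72)
  x+4 = (-(1/72)x-1/18)(-72) + (0)
The last nonzero remainder is the constant -72, so the polynomials are coprime and gcd = 1.

1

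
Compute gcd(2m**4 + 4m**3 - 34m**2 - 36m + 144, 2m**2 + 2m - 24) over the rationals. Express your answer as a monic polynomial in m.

Apply the Euclidean algorithm:
  2m**4 + 4m**3 - 34m**2 - 36m + 144 = (m**2 + m - 6)(2m**2 + 2m - 24) + (0)
Last nonzero remainder: 2m**2 + 2m - 24. Dividing through by 2 gives the monic gcd m**2 + m - 12.

m**2 + m - 12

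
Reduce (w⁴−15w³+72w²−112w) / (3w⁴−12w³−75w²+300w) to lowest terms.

(w²−11w+28)/(3w²−75)

Repeated division with remainder:
  w⁴−15w³+72w²−112w = (1/3)(3w⁴−12w³−75w²+300w) + (−11w³+97w²−212w)
  3w⁴−12w³−75w²+300w = (−(3/11)w−159/121)(−11w³+97w²−212w) + (−(648/121)w²+(2592/121)w)
  −11w³+97w²−212w = ((1331/648)w−6413/648)(−(648/121)w²+(2592/121)w) + (0)
Last nonzero remainder: −(648/121)w²+(2592/121)w. Dividing through by −648/121 gives the monic gcd w²−4w.
Cancel w²−4w from numerator and denominator to get the reduced form.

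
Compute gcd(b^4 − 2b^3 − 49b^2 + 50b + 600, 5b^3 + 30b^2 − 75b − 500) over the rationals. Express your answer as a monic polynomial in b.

b + 5

Apply the Euclidean algorithm:
  b^4 − 2b^3 − 49b^2 + 50b + 600 = ((1/5)b − 8/5)(5b^3 + 30b^2 − 75b − 500) + (14b^2 + 30b − 200)
  5b^3 + 30b^2 − 75b − 500 = ((5/14)b + 135/98)(14b^2 + 30b − 200) + (−(2200/49)b − 11000/49)
  14b^2 + 30b − 200 = (−(343/1100)b + 49/55)(−(2200/49)b − 11000/49) + (0)
Last nonzero remainder: −(2200/49)b − 11000/49. Dividing through by −2200/49 gives the monic gcd b + 5.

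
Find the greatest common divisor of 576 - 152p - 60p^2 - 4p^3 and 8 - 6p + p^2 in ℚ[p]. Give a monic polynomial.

By polynomial division,
  -4p^3 - 60p^2 - 152p + 576 = (-4p - 84)(p^2 - 6p + 8) + (-624p + 1248)
  p^2 - 6p + 8 = (-(1/624)p + 1/156)(-624p + 1248) + (0)
Last nonzero remainder: -624p + 1248. Dividing through by -624 gives the monic gcd p - 2.

-2 + p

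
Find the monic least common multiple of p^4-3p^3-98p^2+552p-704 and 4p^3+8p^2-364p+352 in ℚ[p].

p^5-4p^4-95p^3+650p^2-1256p+704

Euclidean algorithm in ℚ[p]:
  p^4-3p^3-98p^2+552p-704 = ((1/4)p-5/4)(4p^3+8p^2-364p+352) + (3p^2+9p-264)
  4p^3+8p^2-364p+352 = ((4/3)p-4/3)(3p^2+9p-264) + (0)
Last nonzero remainder: 3p^2+9p-264. Dividing through by 3 gives the monic gcd p^2+3p-88.
Then lcm(f, g) = f·g / gcd(f, g); expanding and making the result monic gives the answer.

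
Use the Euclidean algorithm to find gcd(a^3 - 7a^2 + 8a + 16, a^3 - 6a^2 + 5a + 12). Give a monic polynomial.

a^2 - 3a - 4

Repeated division with remainder:
  a^3 - 7a^2 + 8a + 16 = (a^3 - 6a^2 + 5a + 12) + (-a^2 + 3a + 4)
  a^3 - 6a^2 + 5a + 12 = (-a + 3)(-a^2 + 3a + 4) + (0)
Last nonzero remainder: -a^2 + 3a + 4. Dividing through by -1 gives the monic gcd a^2 - 3a - 4.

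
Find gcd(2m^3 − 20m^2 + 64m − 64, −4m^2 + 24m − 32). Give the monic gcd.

Euclidean algorithm in ℚ[m]:
  2m^3 − 20m^2 + 64m − 64 = (−(1/2)m + 2)(−4m^2 + 24m − 32) + (0)
Last nonzero remainder: −4m^2 + 24m − 32. Dividing through by −4 gives the monic gcd m^2 − 6m + 8.

m^2 − 6m + 8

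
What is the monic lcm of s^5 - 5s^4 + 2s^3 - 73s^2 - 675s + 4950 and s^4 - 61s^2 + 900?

Apply the Euclidean algorithm:
  s^5 - 5s^4 + 2s^3 - 73s^2 - 675s + 4950 = (s - 5)(s^4 - 61s^2 + 900) + (63s^3 - 378s^2 - 1575s + 9450)
  s^4 - 61s^2 + 900 = ((1/63)s + 2/21)(63s^3 - 378s^2 - 1575s + 9450) + (0)
Last nonzero remainder: 63s^3 - 378s^2 - 1575s + 9450. Dividing through by 63 gives the monic gcd s^3 - 6s^2 - 25s + 150.
Then lcm(f, g) = f·g / gcd(f, g); expanding and making the result monic gives the answer.

s^6 + s^5 - 28s^4 - 61s^3 - 1113s^2 + 900s + 29700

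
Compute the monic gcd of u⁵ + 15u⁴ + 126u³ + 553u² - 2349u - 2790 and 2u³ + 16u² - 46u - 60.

Euclidean algorithm in ℚ[u]:
  u⁵ + 15u⁴ + 126u³ + 553u² - 2349u - 2790 = ((1/2)u² + (7/2)u + 93/2)(2u³ + 16u² - 46u - 60) + (0)
Last nonzero remainder: 2u³ + 16u² - 46u - 60. Dividing through by 2 gives the monic gcd u³ + 8u² - 23u - 30.

u³ + 8u² - 23u - 30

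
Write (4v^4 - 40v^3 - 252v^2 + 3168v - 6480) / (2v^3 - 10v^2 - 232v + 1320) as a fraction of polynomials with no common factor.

(2v^2 + 12v - 54)/(v + 11)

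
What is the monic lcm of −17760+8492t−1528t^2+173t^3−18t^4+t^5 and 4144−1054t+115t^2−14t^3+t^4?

Repeated division with remainder:
  t^5−18t^4+173t^3−1528t^2+8492t−17760 = (t−4)(t^4−14t^3+115t^2−1054t+4144) + (2t^3−14t^2+132t−1184)
  t^4−14t^3+115t^2−1054t+4144 = ((1/2)t−7/2)(2t^3−14t^2+132t−1184) + (0)
Last nonzero remainder: 2t^3−14t^2+132t−1184. Dividing through by 2 gives the monic gcd t^3−7t^2+66t−592.
Then lcm(f, g) = f·g / gcd(f, g); expanding and making the result monic gives the answer.

124320−77204t+19188t^2−2739t^3+299t^4−25t^5+t^6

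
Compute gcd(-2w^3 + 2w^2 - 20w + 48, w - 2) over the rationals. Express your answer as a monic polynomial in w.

w - 2

Apply the Euclidean algorithm:
  -2w^3 + 2w^2 - 20w + 48 = (-2w^2 - 2w - 24)(w - 2) + (0)
The last nonzero remainder w - 2 is already monic.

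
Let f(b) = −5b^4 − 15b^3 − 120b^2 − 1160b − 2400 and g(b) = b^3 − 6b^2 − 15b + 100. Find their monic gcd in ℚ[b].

b + 4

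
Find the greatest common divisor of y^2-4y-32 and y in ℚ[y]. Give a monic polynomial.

1

By polynomial division,
  y^2-4y-32 = (y-4)(y) + (-32)
  y = (-(1/32)y)(-32) + (0)
The last nonzero remainder is the constant -32, so the polynomials are coprime and gcd = 1.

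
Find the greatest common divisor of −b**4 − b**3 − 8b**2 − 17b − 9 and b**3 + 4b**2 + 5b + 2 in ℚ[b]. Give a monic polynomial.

Apply the Euclidean algorithm:
  −b**4 − b**3 − 8b**2 − 17b − 9 = (−b + 3)(b**3 + 4b**2 + 5b + 2) + (−15b**2 − 30b − 15)
  b**3 + 4b**2 + 5b + 2 = (−(1/15)b − 2/15)(−15b**2 − 30b − 15) + (0)
Last nonzero remainder: −15b**2 − 30b − 15. Dividing through by −15 gives the monic gcd b**2 + 2b + 1.

b**2 + 2b + 1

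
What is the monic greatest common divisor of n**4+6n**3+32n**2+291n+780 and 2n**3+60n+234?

Repeated division with remainder:
  n**4+6n**3+32n**2+291n+780 = ((1/2)n+3)(2n**3+60n+234) + (2n**2-6n+78)
  2n**3+60n+234 = (n+3)(2n**2-6n+78) + (0)
Last nonzero remainder: 2n**2-6n+78. Dividing through by 2 gives the monic gcd n**2-3n+39.

n**2-3n+39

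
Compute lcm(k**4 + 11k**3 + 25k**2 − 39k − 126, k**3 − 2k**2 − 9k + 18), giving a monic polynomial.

Euclidean algorithm in ℚ[k]:
  k**4 + 11k**3 + 25k**2 − 39k − 126 = (k + 13)(k**3 − 2k**2 − 9k + 18) + (60k**2 + 60k − 360)
  k**3 − 2k**2 − 9k + 18 = ((1/60)k − 1/20)(60k**2 + 60k − 360) + (0)
Last nonzero remainder: 60k**2 + 60k − 360. Dividing through by 60 gives the monic gcd k**2 + k − 6.
Then lcm(f, g) = f·g / gcd(f, g); expanding and making the result monic gives the answer.

k**5 + 8k**4 − 8k**3 − 114k**2 − 9k + 378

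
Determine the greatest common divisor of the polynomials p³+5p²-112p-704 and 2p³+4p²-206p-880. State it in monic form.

p²-3p-88

Repeated division with remainder:
  p³+5p²-112p-704 = (1/2)(2p³+4p²-206p-880) + (3p²-9p-264)
  2p³+4p²-206p-880 = ((2/3)p+10/3)(3p²-9p-264) + (0)
Last nonzero remainder: 3p²-9p-264. Dividing through by 3 gives the monic gcd p²-3p-88.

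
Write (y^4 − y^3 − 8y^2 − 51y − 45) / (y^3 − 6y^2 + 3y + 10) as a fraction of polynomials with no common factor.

Apply the Euclidean algorithm:
  y^4 − y^3 − 8y^2 − 51y − 45 = (y + 5)(y^3 − 6y^2 + 3y + 10) + (19y^2 − 76y − 95)
  y^3 − 6y^2 + 3y + 10 = ((1/19)y − 2/19)(19y^2 − 76y − 95) + (0)
Last nonzero remainder: 19y^2 − 76y − 95. Dividing through by 19 gives the monic gcd y^2 − 4y − 5.
Cancel y^2 − 4y − 5 from numerator and denominator to get the reduced form.

(y^2 + 3y + 9)/(y − 2)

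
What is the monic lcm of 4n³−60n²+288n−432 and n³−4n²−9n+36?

n⁵−16n⁴+75n³−756n+1296

Euclidean algorithm in ℚ[n]:
  4n³−60n²+288n−432 = (4)(n³−4n²−9n+36) + (−44n²+324n−576)
  n³−4n²−9n+36 = (−(1/44)n−37/484)(−44n²+324n−576) + ((324/121)n−972/121)
  −44n²+324n−576 = (−(1331/81)n+1936/27)((324/121)n−972/121) + (0)
Last nonzero remainder: (324/121)n−972/121. Dividing through by 324/121 gives the monic gcd n−3.
Then lcm(f, g) = f·g / gcd(f, g); expanding and making the result monic gives the answer.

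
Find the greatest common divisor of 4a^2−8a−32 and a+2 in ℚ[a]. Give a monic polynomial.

Apply the Euclidean algorithm:
  4a^2−8a−32 = (4a−16)(a+2) + (0)
The last nonzero remainder a+2 is already monic.

a+2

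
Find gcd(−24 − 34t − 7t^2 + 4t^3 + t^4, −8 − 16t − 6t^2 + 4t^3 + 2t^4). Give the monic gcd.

Repeated division with remainder:
  t^4 + 4t^3 − 7t^2 − 34t − 24 = (1/2)(2t^4 + 4t^3 − 6t^2 − 16t − 8) + (2t^3 − 4t^2 − 26t − 20)
  2t^4 + 4t^3 − 6t^2 − 16t − 8 = (t + 4)(2t^3 − 4t^2 − 26t − 20) + (36t^2 + 108t + 72)
  2t^3 − 4t^2 − 26t − 20 = ((1/18)t − 5/18)(36t^2 + 108t + 72) + (0)
Last nonzero remainder: 36t^2 + 108t + 72. Dividing through by 36 gives the monic gcd t^2 + 3t + 2.

2 + 3t + t^2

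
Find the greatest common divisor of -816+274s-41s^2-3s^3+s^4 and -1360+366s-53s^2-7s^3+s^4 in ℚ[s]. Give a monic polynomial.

Euclidean algorithm in ℚ[s]:
  s^4-3s^3-41s^2+274s-816 = (s^4-7s^3-53s^2+366s-1360) + (4s^3+12s^2-92s+544)
  s^4-7s^3-53s^2+366s-1360 = ((1/4)s-5/2)(4s^3+12s^2-92s+544) + (0)
Last nonzero remainder: 4s^3+12s^2-92s+544. Dividing through by 4 gives the monic gcd s^3+3s^2-23s+136.

136-23s+3s^2+s^3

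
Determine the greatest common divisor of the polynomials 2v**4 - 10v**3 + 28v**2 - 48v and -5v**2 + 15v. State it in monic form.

By polynomial division,
  2v**4 - 10v**3 + 28v**2 - 48v = (-(2/5)v**2 + (4/5)v - 16/5)(-5v**2 + 15v) + (0)
Last nonzero remainder: -5v**2 + 15v. Dividing through by -5 gives the monic gcd v**2 - 3v.

v**2 - 3v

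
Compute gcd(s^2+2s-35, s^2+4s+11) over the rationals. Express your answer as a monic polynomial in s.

1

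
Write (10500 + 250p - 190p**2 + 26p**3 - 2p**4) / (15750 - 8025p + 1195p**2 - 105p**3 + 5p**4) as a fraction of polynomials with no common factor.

Apply the Euclidean algorithm:
  -2p**4 + 26p**3 - 190p**2 + 250p + 10500 = (-2/5)(5p**4 - 105p**3 + 1195p**2 - 8025p + 15750) + (-16p**3 + 288p**2 - 2960p + 16800)
  5p**4 - 105p**3 + 1195p**2 - 8025p + 15750 = (-(5/16)p + 15/16)(-16p**3 + 288p**2 - 2960p + 16800) + (0)
Last nonzero remainder: -16p**3 + 288p**2 - 2960p + 16800. Dividing through by -16 gives the monic gcd p**3 - 18p**2 + 185p - 1050.
Cancel p**3 - 18p**2 + 185p - 1050 from numerator and denominator to get the reduced form.

(-10 - 2p)/(-15 + 5p)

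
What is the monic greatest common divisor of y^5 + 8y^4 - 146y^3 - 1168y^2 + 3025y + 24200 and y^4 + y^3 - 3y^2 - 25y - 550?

Euclidean algorithm in ℚ[y]:
  y^5 + 8y^4 - 146y^3 - 1168y^2 + 3025y + 24200 = (y + 7)(y^4 + y^3 - 3y^2 - 25y - 550) + (-150y^3 - 1122y^2 + 3750y + 28050)
  y^4 + y^3 - 3y^2 - 25y - 550 = (-(1/150)y + 27/625)(-150y^3 - 1122y^2 + 3750y + 28050) + ((44044/625)y^2 - 44044/25)
  -150y^3 - 1122y^2 + 3750y + 28050 = (-(46875/22022)y - 31875/2002)((44044/625)y^2 - 44044/25) + (0)
Last nonzero remainder: (44044/625)y^2 - 44044/25. Dividing through by 44044/625 gives the monic gcd y^2 - 25.

y^2 - 25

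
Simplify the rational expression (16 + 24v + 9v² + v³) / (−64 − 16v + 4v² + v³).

Apply the Euclidean algorithm:
  v³ + 9v² + 24v + 16 = (v³ + 4v² − 16v − 64) + (5v² + 40v + 80)
  v³ + 4v² − 16v − 64 = ((1/5)v − 4/5)(5v² + 40v + 80) + (0)
Last nonzero remainder: 5v² + 40v + 80. Dividing through by 5 gives the monic gcd v² + 8v + 16.
Cancel v² + 8v + 16 from numerator and denominator to get the reduced form.

(1 + v)/(−4 + v)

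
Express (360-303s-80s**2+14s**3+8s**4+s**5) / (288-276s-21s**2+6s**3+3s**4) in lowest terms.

(-15+2s+s**2)/(-12+3s)

Repeated division with remainder:
  s**5+8s**4+14s**3-80s**2-303s+360 = ((1/3)s+2)(3s**4+6s**3-21s**2-276s+288) + (9s**3+54s**2+153s-216)
  3s**4+6s**3-21s**2-276s+288 = ((1/3)s-4/3)(9s**3+54s**2+153s-216) + (0)
Last nonzero remainder: 9s**3+54s**2+153s-216. Dividing through by 9 gives the monic gcd s**3+6s**2+17s-24.
Cancel s**3+6s**2+17s-24 from numerator and denominator to get the reduced form.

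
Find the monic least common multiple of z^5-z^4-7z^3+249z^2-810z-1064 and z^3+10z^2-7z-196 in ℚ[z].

Apply the Euclidean algorithm:
  z^5-z^4-7z^3+249z^2-810z-1064 = (z^2-11z+110)(z^3+10z^2-7z-196) + (-732z^2-2196z+20496)
  z^3+10z^2-7z-196 = (-(1/732)z-7/732)(-732z^2-2196z+20496) + (0)
Last nonzero remainder: -732z^2-2196z+20496. Dividing through by -732 gives the monic gcd z^2+3z-28.
Then lcm(f, g) = f·g / gcd(f, g); expanding and making the result monic gives the answer.

z^6+6z^5-14z^4+200z^3+933z^2-6734z-7448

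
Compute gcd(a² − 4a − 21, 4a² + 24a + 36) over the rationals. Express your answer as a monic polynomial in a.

Euclidean algorithm in ℚ[a]:
  a² − 4a − 21 = (1/4)(4a² + 24a + 36) + (−10a − 30)
  4a² + 24a + 36 = (−(2/5)a − 6/5)(−10a − 30) + (0)
Last nonzero remainder: −10a − 30. Dividing through by −10 gives the monic gcd a + 3.

a + 3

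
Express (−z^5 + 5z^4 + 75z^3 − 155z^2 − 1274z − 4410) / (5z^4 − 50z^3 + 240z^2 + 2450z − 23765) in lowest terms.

(−z^3 + 5z^2 + 26z + 90)/(5z^2 − 50z + 485)

By polynomial division,
  −z^5 + 5z^4 + 75z^3 − 155z^2 − 1274z − 4410 = (−(1/5)z − 1)(5z^4 − 50z^3 + 240z^2 + 2450z − 23765) + (73z^3 + 575z^2 − 3577z − 28175)
  5z^4 − 50z^3 + 240z^2 + 2450z − 23765 = ((5/73)z − 6525/5329)(73z^3 + 575z^2 − 3577z − 28175) + ((6336440/5329)z^2 − 310485560/5329)
  73z^3 + 575z^2 − 3577z − 28175 = ((389017/6336440)z + 612835/1267288)((6336440/5329)z^2 − 310485560/5329) + (0)
Last nonzero remainder: (6336440/5329)z^2 − 310485560/5329. Dividing through by 6336440/5329 gives the monic gcd z^2 − 49.
Cancel z^2 − 49 from numerator and denominator to get the reduced form.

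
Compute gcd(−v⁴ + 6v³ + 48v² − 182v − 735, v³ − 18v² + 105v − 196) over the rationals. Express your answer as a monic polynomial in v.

Repeated division with remainder:
  −v⁴ + 6v³ + 48v² − 182v − 735 = (−v − 12)(v³ − 18v² + 105v − 196) + (−63v² + 882v − 3087)
  v³ − 18v² + 105v − 196 = (−(1/63)v + 4/63)(−63v² + 882v − 3087) + (0)
Last nonzero remainder: −63v² + 882v − 3087. Dividing through by −63 gives the monic gcd v² − 14v + 49.

v² − 14v + 49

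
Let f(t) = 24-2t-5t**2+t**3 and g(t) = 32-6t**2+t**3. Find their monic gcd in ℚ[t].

Apply the Euclidean algorithm:
  t**3-5t**2-2t+24 = (t**3-6t**2+32) + (t**2-2t-8)
  t**3-6t**2+32 = (t-4)(t**2-2t-8) + (0)
The last nonzero remainder t**2-2t-8 is already monic.

-8-2t+t**2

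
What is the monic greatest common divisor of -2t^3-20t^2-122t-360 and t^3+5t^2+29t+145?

t+5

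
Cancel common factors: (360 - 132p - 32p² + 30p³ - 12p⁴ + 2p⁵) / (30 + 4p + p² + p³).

Repeated division with remainder:
  2p⁵ - 12p⁴ + 30p³ - 32p² - 132p + 360 = (2p² - 14p + 36)(p³ + p² + 4p + 30) + (-72p² + 144p - 720)
  p³ + p² + 4p + 30 = (-(1/72)p - 1/24)(-72p² + 144p - 720) + (0)
Last nonzero remainder: -72p² + 144p - 720. Dividing through by -72 gives the monic gcd p² - 2p + 10.
Cancel p² - 2p + 10 from numerator and denominator to get the reduced form.

(36 - 6p - 8p² + 2p³)/(3 + p)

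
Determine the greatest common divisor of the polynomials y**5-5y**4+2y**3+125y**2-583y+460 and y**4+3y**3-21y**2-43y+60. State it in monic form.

Repeated division with remainder:
  y**5-5y**4+2y**3+125y**2-583y+460 = (y-8)(y**4+3y**3-21y**2-43y+60) + (47y**3-987y+940)
  y**4+3y**3-21y**2-43y+60 = ((1/47)y+3/47)(47y**3-987y+940) + (0)
Last nonzero remainder: 47y**3-987y+940. Dividing through by 47 gives the monic gcd y**3-21y+20.

y**3-21y+20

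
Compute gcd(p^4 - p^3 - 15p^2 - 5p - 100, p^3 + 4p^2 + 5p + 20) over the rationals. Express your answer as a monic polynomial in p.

p^3 + 4p^2 + 5p + 20

Euclidean algorithm in ℚ[p]:
  p^4 - p^3 - 15p^2 - 5p - 100 = (p - 5)(p^3 + 4p^2 + 5p + 20) + (0)
The last nonzero remainder p^3 + 4p^2 + 5p + 20 is already monic.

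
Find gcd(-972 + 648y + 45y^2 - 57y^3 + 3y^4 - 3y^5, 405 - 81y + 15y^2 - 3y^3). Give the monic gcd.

27 + y^2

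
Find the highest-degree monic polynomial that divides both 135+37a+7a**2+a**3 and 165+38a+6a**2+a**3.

By polynomial division,
  a**3+7a**2+37a+135 = (a**3+6a**2+38a+165) + (a**2-a-30)
  a**3+6a**2+38a+165 = (a+7)(a**2-a-30) + (75a+375)
  a**2-a-30 = ((1/75)a-2/25)(75a+375) + (0)
Last nonzero remainder: 75a+375. Dividing through by 75 gives the monic gcd a+5.

5+a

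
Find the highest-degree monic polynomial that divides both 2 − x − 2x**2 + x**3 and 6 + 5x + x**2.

1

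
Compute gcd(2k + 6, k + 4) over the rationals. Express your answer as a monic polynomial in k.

1

Apply the Euclidean algorithm:
  2k + 6 = (2)(k + 4) + (−2)
  k + 4 = (−(1/2)k − 2)(−2) + (0)
The last nonzero remainder is the constant −2, so the polynomials are coprime and gcd = 1.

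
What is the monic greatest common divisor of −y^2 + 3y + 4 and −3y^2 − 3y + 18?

By polynomial division,
  −y^2 + 3y + 4 = (1/3)(−3y^2 − 3y + 18) + (4y − 2)
  −3y^2 − 3y + 18 = (−(3/4)y − 9/8)(4y − 2) + (63/4)
  4y − 2 = ((16/63)y − 8/63)(63/4) + (0)
The last nonzero remainder is the constant 63/4, so the polynomials are coprime and gcd = 1.

1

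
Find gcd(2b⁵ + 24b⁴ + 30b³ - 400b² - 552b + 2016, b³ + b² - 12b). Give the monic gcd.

b² + b - 12

By polynomial division,
  2b⁵ + 24b⁴ + 30b³ - 400b² - 552b + 2016 = (2b² + 22b + 32)(b³ + b² - 12b) + (-168b² - 168b + 2016)
  b³ + b² - 12b = (-(1/168)b)(-168b² - 168b + 2016) + (0)
Last nonzero remainder: -168b² - 168b + 2016. Dividing through by -168 gives the monic gcd b² + b - 12.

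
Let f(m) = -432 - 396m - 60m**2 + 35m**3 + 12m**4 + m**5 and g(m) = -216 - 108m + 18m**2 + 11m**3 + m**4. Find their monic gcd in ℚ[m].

By polynomial division,
  m**5 + 12m**4 + 35m**3 - 60m**2 - 396m - 432 = (m + 1)(m**4 + 11m**3 + 18m**2 - 108m - 216) + (6m**3 + 30m**2 - 72m - 216)
  m**4 + 11m**3 + 18m**2 - 108m - 216 = ((1/6)m + 1)(6m**3 + 30m**2 - 72m - 216) + (0)
Last nonzero remainder: 6m**3 + 30m**2 - 72m - 216. Dividing through by 6 gives the monic gcd m**3 + 5m**2 - 12m - 36.

-36 - 12m + 5m**2 + m**3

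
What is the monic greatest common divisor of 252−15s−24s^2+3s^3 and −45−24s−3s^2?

3+s

Euclidean algorithm in ℚ[s]:
  3s^3−24s^2−15s+252 = (−s+16)(−3s^2−24s−45) + (324s+972)
  −3s^2−24s−45 = (−(1/108)s−5/108)(324s+972) + (0)
Last nonzero remainder: 324s+972. Dividing through by 324 gives the monic gcd s+3.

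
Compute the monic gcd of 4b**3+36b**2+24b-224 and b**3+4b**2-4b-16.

Euclidean algorithm in ℚ[b]:
  4b**3+36b**2+24b-224 = (4)(b**3+4b**2-4b-16) + (20b**2+40b-160)
  b**3+4b**2-4b-16 = ((1/20)b+1/10)(20b**2+40b-160) + (0)
Last nonzero remainder: 20b**2+40b-160. Dividing through by 20 gives the monic gcd b**2+2b-8.

b**2+2b-8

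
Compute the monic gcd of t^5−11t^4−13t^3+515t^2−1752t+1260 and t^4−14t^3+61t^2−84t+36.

t^3−13t^2+48t−36

Repeated division with remainder:
  t^5−11t^4−13t^3+515t^2−1752t+1260 = (t+3)(t^4−14t^3+61t^2−84t+36) + (−32t^3+416t^2−1536t+1152)
  t^4−14t^3+61t^2−84t+36 = (−(1/32)t+1/32)(−32t^3+416t^2−1536t+1152) + (0)
Last nonzero remainder: −32t^3+416t^2−1536t+1152. Dividing through by −32 gives the monic gcd t^3−13t^2+48t−36.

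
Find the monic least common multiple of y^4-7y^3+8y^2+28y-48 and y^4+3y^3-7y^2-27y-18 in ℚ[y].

y^6-3y^5-17y^4+39y^3+88y^2-108y-144

Apply the Euclidean algorithm:
  y^4-7y^3+8y^2+28y-48 = (y^4+3y^3-7y^2-27y-18) + (-10y^3+15y^2+55y-30)
  y^4+3y^3-7y^2-27y-18 = (-(1/10)y-9/20)(-10y^3+15y^2+55y-30) + ((21/4)y^2-(21/4)y-63/2)
  -10y^3+15y^2+55y-30 = (-(40/21)y+20/21)((21/4)y^2-(21/4)y-63/2) + (0)
Last nonzero remainder: (21/4)y^2-(21/4)y-63/2. Dividing through by 21/4 gives the monic gcd y^2-y-6.
Then lcm(f, g) = f·g / gcd(f, g); expanding and making the result monic gives the answer.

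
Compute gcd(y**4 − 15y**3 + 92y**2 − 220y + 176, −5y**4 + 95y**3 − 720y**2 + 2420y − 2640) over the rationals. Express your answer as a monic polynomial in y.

y**3 − 13y**2 + 66y − 88

Apply the Euclidean algorithm:
  y**4 − 15y**3 + 92y**2 − 220y + 176 = (−1/5)(−5y**4 + 95y**3 − 720y**2 + 2420y − 2640) + (4y**3 − 52y**2 + 264y − 352)
  −5y**4 + 95y**3 − 720y**2 + 2420y − 2640 = (−(5/4)y + 15/2)(4y**3 − 52y**2 + 264y − 352) + (0)
Last nonzero remainder: 4y**3 − 52y**2 + 264y − 352. Dividing through by 4 gives the monic gcd y**3 − 13y**2 + 66y − 88.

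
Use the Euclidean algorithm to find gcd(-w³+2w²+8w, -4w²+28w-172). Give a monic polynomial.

1

Euclidean algorithm in ℚ[w]:
  -w³+2w²+8w = ((1/4)w+5/4)(-4w²+28w-172) + (16w+215)
  -4w²+28w-172 = (-(1/4)w+327/64)(16w+215) + (-81313/64)
  16w+215 = (-(1024/81313)w-320/1891)(-81313/64) + (0)
The last nonzero remainder is the constant -81313/64, so the polynomials are coprime and gcd = 1.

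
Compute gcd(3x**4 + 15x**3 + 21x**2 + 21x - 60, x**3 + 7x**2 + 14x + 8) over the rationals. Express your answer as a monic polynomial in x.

Apply the Euclidean algorithm:
  3x**4 + 15x**3 + 21x**2 + 21x - 60 = (3x - 6)(x**3 + 7x**2 + 14x + 8) + (21x**2 + 81x - 12)
  x**3 + 7x**2 + 14x + 8 = ((1/21)x + 22/147)(21x**2 + 81x - 12) + ((120/49)x + 480/49)
  21x**2 + 81x - 12 = ((343/40)x - 49/40)((120/49)x + 480/49) + (0)
Last nonzero remainder: (120/49)x + 480/49. Dividing through by 120/49 gives the monic gcd x + 4.

x + 4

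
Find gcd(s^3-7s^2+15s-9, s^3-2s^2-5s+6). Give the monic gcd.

s^2-4s+3

Repeated division with remainder:
  s^3-7s^2+15s-9 = (s^3-2s^2-5s+6) + (-5s^2+20s-15)
  s^3-2s^2-5s+6 = (-(1/5)s-2/5)(-5s^2+20s-15) + (0)
Last nonzero remainder: -5s^2+20s-15. Dividing through by -5 gives the monic gcd s^2-4s+3.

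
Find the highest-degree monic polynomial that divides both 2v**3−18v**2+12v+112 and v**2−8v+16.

v−4

Apply the Euclidean algorithm:
  2v**3−18v**2+12v+112 = (2v−2)(v**2−8v+16) + (−36v+144)
  v**2−8v+16 = (−(1/36)v+1/9)(−36v+144) + (0)
Last nonzero remainder: −36v+144. Dividing through by −36 gives the monic gcd v−4.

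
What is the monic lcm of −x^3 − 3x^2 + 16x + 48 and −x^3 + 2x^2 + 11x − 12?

Repeated division with remainder:
  −x^3 − 3x^2 + 16x + 48 = (−x^3 + 2x^2 + 11x − 12) + (−5x^2 + 5x + 60)
  −x^3 + 2x^2 + 11x − 12 = ((1/5)x − 1/5)(−5x^2 + 5x + 60) + (0)
Last nonzero remainder: −5x^2 + 5x + 60. Dividing through by −5 gives the monic gcd x^2 − x − 12.
Then lcm(f, g) = f·g / gcd(f, g); expanding and making the result monic gives the answer.

x^4 + 2x^3 − 19x^2 − 32x + 48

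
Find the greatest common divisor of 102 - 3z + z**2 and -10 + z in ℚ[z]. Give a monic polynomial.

1

By polynomial division,
  z**2 - 3z + 102 = (z + 7)(z - 10) + (172)
  z - 10 = ((1/172)z - 5/86)(172) + (0)
The last nonzero remainder is the constant 172, so the polynomials are coprime and gcd = 1.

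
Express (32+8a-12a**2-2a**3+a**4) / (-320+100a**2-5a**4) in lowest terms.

(-2-a)/(20+5a)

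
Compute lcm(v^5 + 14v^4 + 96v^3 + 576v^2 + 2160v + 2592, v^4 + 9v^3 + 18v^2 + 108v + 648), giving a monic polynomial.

v^7 + 11v^6 + 72v^5 + 540v^4 + 2160v^3 + 6480v^2 + 31104v + 46656

Repeated division with remainder:
  v^5 + 14v^4 + 96v^3 + 576v^2 + 2160v + 2592 = (v + 5)(v^4 + 9v^3 + 18v^2 + 108v + 648) + (33v^3 + 378v^2 + 972v − 648)
  v^4 + 9v^3 + 18v^2 + 108v + 648 = ((1/33)v − 9/121)(33v^3 + 378v^2 + 972v − 648) + ((2016/121)v^2 + (24192/121)v + 72576/121)
  33v^3 + 378v^2 + 972v − 648 = ((1331/672)v − 121/112)((2016/121)v^2 + (24192/121)v + 72576/121) + (0)
Last nonzero remainder: (2016/121)v^2 + (24192/121)v + 72576/121. Dividing through by 2016/121 gives the monic gcd v^2 + 12v + 36.
Then lcm(f, g) = f·g / gcd(f, g); expanding and making the result monic gives the answer.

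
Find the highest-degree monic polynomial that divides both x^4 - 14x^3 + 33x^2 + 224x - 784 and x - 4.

Apply the Euclidean algorithm:
  x^4 - 14x^3 + 33x^2 + 224x - 784 = (x^3 - 10x^2 - 7x + 196)(x - 4) + (0)
The last nonzero remainder x - 4 is already monic.

x - 4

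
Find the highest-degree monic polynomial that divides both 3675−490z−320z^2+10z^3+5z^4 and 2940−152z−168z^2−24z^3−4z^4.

−15+2z+z^2

Euclidean algorithm in ℚ[z]:
  5z^4+10z^3−320z^2−490z+3675 = (−5/4)(−4z^4−24z^3−168z^2−152z+2940) + (−20z^3−530z^2−680z+7350)
  −4z^4−24z^3−168z^2−152z+2940 = ((1/5)z−41/10)(−20z^3−530z^2−680z+7350) + (−2205z^2−4410z+33075)
  −20z^3−530z^2−680z+7350 = ((4/441)z+2/9)(−2205z^2−4410z+33075) + (0)
Last nonzero remainder: −2205z^2−4410z+33075. Dividing through by −2205 gives the monic gcd z^2+2z−15.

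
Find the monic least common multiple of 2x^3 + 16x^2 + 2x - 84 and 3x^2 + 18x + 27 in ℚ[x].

x^4 + 11x^3 + 25x^2 - 39x - 126

Apply the Euclidean algorithm:
  2x^3 + 16x^2 + 2x - 84 = ((2/3)x + 4/3)(3x^2 + 18x + 27) + (-40x - 120)
  3x^2 + 18x + 27 = (-(3/40)x - 9/40)(-40x - 120) + (0)
Last nonzero remainder: -40x - 120. Dividing through by -40 gives the monic gcd x + 3.
Then lcm(f, g) = f·g / gcd(f, g); expanding and making the result monic gives the answer.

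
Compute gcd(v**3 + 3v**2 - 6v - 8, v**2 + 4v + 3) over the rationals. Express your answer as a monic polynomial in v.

Repeated division with remainder:
  v**3 + 3v**2 - 6v - 8 = (v - 1)(v**2 + 4v + 3) + (-5v - 5)
  v**2 + 4v + 3 = (-(1/5)v - 3/5)(-5v - 5) + (0)
Last nonzero remainder: -5v - 5. Dividing through by -5 gives the monic gcd v + 1.

v + 1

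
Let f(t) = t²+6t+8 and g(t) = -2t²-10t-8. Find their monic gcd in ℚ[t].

t+4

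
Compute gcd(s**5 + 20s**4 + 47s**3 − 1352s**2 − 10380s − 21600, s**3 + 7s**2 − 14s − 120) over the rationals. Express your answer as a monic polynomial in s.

Repeated division with remainder:
  s**5 + 20s**4 + 47s**3 − 1352s**2 − 10380s − 21600 = (s**2 + 13s − 30)(s**3 + 7s**2 − 14s − 120) + (−840s**2 − 9240s − 25200)
  s**3 + 7s**2 − 14s − 120 = (−(1/840)s + 1/210)(−840s**2 − 9240s − 25200) + (0)
Last nonzero remainder: −840s**2 − 9240s − 25200. Dividing through by −840 gives the monic gcd s**2 + 11s + 30.

s**2 + 11s + 30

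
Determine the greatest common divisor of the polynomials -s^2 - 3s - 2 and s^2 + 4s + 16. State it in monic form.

1

Apply the Euclidean algorithm:
  -s^2 - 3s - 2 = (-1)(s^2 + 4s + 16) + (s + 14)
  s^2 + 4s + 16 = (s - 10)(s + 14) + (156)
  s + 14 = ((1/156)s + 7/78)(156) + (0)
The last nonzero remainder is the constant 156, so the polynomials are coprime and gcd = 1.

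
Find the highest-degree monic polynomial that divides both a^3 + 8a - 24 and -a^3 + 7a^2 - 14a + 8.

Apply the Euclidean algorithm:
  a^3 + 8a - 24 = (-1)(-a^3 + 7a^2 - 14a + 8) + (7a^2 - 6a - 16)
  -a^3 + 7a^2 - 14a + 8 = (-(1/7)a + 43/49)(7a^2 - 6a - 16) + (-(540/49)a + 1080/49)
  7a^2 - 6a - 16 = (-(343/540)a - 98/135)(-(540/49)a + 1080/49) + (0)
Last nonzero remainder: -(540/49)a + 1080/49. Dividing through by -540/49 gives the monic gcd a - 2.

a - 2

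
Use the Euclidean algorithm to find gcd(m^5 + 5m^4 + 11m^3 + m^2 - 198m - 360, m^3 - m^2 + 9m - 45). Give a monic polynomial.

m^3 - m^2 + 9m - 45

Apply the Euclidean algorithm:
  m^5 + 5m^4 + 11m^3 + m^2 - 198m - 360 = (m^2 + 6m + 8)(m^3 - m^2 + 9m - 45) + (0)
The last nonzero remainder m^3 - m^2 + 9m - 45 is already monic.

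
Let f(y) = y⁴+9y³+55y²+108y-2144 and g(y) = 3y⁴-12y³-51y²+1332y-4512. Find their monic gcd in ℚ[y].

y²+4y-32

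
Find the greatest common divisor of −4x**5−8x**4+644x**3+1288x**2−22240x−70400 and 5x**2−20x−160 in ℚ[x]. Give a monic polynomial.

x**2−4x−32

Repeated division with remainder:
  −4x**5−8x**4+644x**3+1288x**2−22240x−70400 = (−(4/5)x**3−(24/5)x**2+84x+440)(5x**2−20x−160) + (0)
Last nonzero remainder: 5x**2−20x−160. Dividing through by 5 gives the monic gcd x**2−4x−32.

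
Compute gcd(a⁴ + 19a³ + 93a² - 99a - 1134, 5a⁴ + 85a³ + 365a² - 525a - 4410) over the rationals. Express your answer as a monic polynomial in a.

a³ + 10a² + 3a - 126

Euclidean algorithm in ℚ[a]:
  a⁴ + 19a³ + 93a² - 99a - 1134 = (1/5)(5a⁴ + 85a³ + 365a² - 525a - 4410) + (2a³ + 20a² + 6a - 252)
  5a⁴ + 85a³ + 365a² - 525a - 4410 = ((5/2)a + 35/2)(2a³ + 20a² + 6a - 252) + (0)
Last nonzero remainder: 2a³ + 20a² + 6a - 252. Dividing through by 2 gives the monic gcd a³ + 10a² + 3a - 126.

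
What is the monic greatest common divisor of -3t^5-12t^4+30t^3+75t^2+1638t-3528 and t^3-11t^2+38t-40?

t^2-6t+8

Repeated division with remainder:
  -3t^5-12t^4+30t^3+75t^2+1638t-3528 = (-3t^2-45t-351)(t^3-11t^2+38t-40) + (-2196t^2+13176t-17568)
  t^3-11t^2+38t-40 = (-(1/2196)t+5/2196)(-2196t^2+13176t-17568) + (0)
Last nonzero remainder: -2196t^2+13176t-17568. Dividing through by -2196 gives the monic gcd t^2-6t+8.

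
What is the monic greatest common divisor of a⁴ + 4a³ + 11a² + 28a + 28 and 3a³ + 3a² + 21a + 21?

a² + 7

Apply the Euclidean algorithm:
  a⁴ + 4a³ + 11a² + 28a + 28 = ((1/3)a + 1)(3a³ + 3a² + 21a + 21) + (a² + 7)
  3a³ + 3a² + 21a + 21 = (3a + 3)(a² + 7) + (0)
The last nonzero remainder a² + 7 is already monic.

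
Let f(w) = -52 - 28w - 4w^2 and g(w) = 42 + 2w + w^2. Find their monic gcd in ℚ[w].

1

Apply the Euclidean algorithm:
  -4w^2 - 28w - 52 = (-4)(w^2 + 2w + 42) + (-20w + 116)
  w^2 + 2w + 42 = (-(1/20)w - 39/100)(-20w + 116) + (2181/25)
  -20w + 116 = (-(500/2181)w + 2900/2181)(2181/25) + (0)
The last nonzero remainder is the constant 2181/25, so the polynomials are coprime and gcd = 1.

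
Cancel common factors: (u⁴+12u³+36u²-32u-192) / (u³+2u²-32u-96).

Apply the Euclidean algorithm:
  u⁴+12u³+36u²-32u-192 = (u+10)(u³+2u²-32u-96) + (48u²+384u+768)
  u³+2u²-32u-96 = ((1/48)u-1/8)(48u²+384u+768) + (0)
Last nonzero remainder: 48u²+384u+768. Dividing through by 48 gives the monic gcd u²+8u+16.
Cancel u²+8u+16 from numerator and denominator to get the reduced form.

(u²+4u-12)/(u-6)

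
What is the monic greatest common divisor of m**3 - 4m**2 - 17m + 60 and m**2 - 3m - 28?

Euclidean algorithm in ℚ[m]:
  m**3 - 4m**2 - 17m + 60 = (m - 1)(m**2 - 3m - 28) + (8m + 32)
  m**2 - 3m - 28 = ((1/8)m - 7/8)(8m + 32) + (0)
Last nonzero remainder: 8m + 32. Dividing through by 8 gives the monic gcd m + 4.

m + 4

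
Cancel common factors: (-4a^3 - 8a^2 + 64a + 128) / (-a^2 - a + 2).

(4a^2 - 64)/(a - 1)

Apply the Euclidean algorithm:
  -4a^3 - 8a^2 + 64a + 128 = (4a + 4)(-a^2 - a + 2) + (60a + 120)
  -a^2 - a + 2 = (-(1/60)a + 1/60)(60a + 120) + (0)
Last nonzero remainder: 60a + 120. Dividing through by 60 gives the monic gcd a + 2.
Cancel a + 2 from numerator and denominator to get the reduced form.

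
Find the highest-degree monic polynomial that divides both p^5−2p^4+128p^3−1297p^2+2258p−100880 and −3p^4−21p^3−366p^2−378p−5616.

p^2+7p+104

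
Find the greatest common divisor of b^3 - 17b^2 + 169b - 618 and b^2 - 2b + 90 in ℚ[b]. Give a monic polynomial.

1

Euclidean algorithm in ℚ[b]:
  b^3 - 17b^2 + 169b - 618 = (b - 15)(b^2 - 2b + 90) + (49b + 732)
  b^2 - 2b + 90 = ((1/49)b - 830/2401)(49b + 732) + (823650/2401)
  49b + 732 = ((117649/823650)b + 292922/137275)(823650/2401) + (0)
The last nonzero remainder is the constant 823650/2401, so the polynomials are coprime and gcd = 1.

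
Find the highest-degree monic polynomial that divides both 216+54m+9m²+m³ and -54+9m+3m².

6+m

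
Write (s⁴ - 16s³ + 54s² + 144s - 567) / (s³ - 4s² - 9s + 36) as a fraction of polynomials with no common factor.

(s² - 16s + 63)/(s - 4)

Repeated division with remainder:
  s⁴ - 16s³ + 54s² + 144s - 567 = (s - 12)(s³ - 4s² - 9s + 36) + (15s² - 135)
  s³ - 4s² - 9s + 36 = ((1/15)s - 4/15)(15s² - 135) + (0)
Last nonzero remainder: 15s² - 135. Dividing through by 15 gives the monic gcd s² - 9.
Cancel s² - 9 from numerator and denominator to get the reduced form.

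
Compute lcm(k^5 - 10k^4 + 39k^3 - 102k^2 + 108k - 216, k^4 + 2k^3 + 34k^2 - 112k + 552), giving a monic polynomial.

k^7 - 4k^6 + 25k^5 - 328k^4 + 1290k^3 - 4260k^2 + 3672k - 9936

Euclidean algorithm in ℚ[k]:
  k^5 - 10k^4 + 39k^3 - 102k^2 + 108k - 216 = (k - 12)(k^4 + 2k^3 + 34k^2 - 112k + 552) + (29k^3 + 418k^2 - 1788k + 6408)
  k^4 + 2k^3 + 34k^2 - 112k + 552 = ((1/29)k - 360/841)(29k^3 + 418k^2 - 1788k + 6408) + ((230926/841)k^2 - (923704/841)k + 2771112/841)
  29k^3 + 418k^2 - 1788k + 6408 = ((24389/230926)k + 224547/115463)((230926/841)k^2 - (923704/841)k + 2771112/841) + (0)
Last nonzero remainder: (230926/841)k^2 - (923704/841)k + 2771112/841. Dividing through by 230926/841 gives the monic gcd k^2 - 4k + 12.
Then lcm(f, g) = f·g / gcd(f, g); expanding and making the result monic gives the answer.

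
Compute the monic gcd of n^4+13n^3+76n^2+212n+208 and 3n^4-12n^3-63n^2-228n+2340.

n^2+7n+26

Apply the Euclidean algorithm:
  n^4+13n^3+76n^2+212n+208 = (1/3)(3n^4-12n^3-63n^2-228n+2340) + (17n^3+97n^2+288n-572)
  3n^4-12n^3-63n^2-228n+2340 = ((3/17)n-495/289)(17n^3+97n^2+288n-572) + ((15120/289)n^2+(105840/289)n+393120/289)
  17n^3+97n^2+288n-572 = ((4913/15120)n-3179/7560)((15120/289)n^2+(105840/289)n+393120/289) + (0)
Last nonzero remainder: (15120/289)n^2+(105840/289)n+393120/289. Dividing through by 15120/289 gives the monic gcd n^2+7n+26.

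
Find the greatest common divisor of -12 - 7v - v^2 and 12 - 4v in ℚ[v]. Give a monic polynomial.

1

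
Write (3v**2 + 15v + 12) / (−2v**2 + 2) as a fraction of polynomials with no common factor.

(−3v − 12)/(2v − 2)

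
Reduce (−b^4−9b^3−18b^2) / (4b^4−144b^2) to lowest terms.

Repeated division with remainder:
  −b^4−9b^3−18b^2 = (−1/4)(4b^4−144b^2) + (−9b^3−54b^2)
  4b^4−144b^2 = (−(4/9)b+8/3)(−9b^3−54b^2) + (0)
Last nonzero remainder: −9b^3−54b^2. Dividing through by −9 gives the monic gcd b^3+6b^2.
Cancel b^3+6b^2 from numerator and denominator to get the reduced form.

(−b−3)/(4b−24)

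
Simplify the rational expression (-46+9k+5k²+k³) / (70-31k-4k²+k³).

(23+7k+k²)/(-35-2k+k²)

By polynomial division,
  k³+5k²+9k-46 = (k³-4k²-31k+70) + (9k²+40k-116)
  k³-4k²-31k+70 = ((1/9)k-76/81)(9k²+40k-116) + ((1573/81)k-3146/81)
  9k²+40k-116 = ((729/1573)k+4698/1573)((1573/81)k-3146/81) + (0)
Last nonzero remainder: (1573/81)k-3146/81. Dividing through by 1573/81 gives the monic gcd k-2.
Cancel k-2 from numerator and denominator to get the reduced form.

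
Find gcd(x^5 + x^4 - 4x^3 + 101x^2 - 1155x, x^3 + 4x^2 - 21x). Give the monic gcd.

x^2 + 7x

Euclidean algorithm in ℚ[x]:
  x^5 + x^4 - 4x^3 + 101x^2 - 1155x = (x^2 - 3x + 29)(x^3 + 4x^2 - 21x) + (-78x^2 - 546x)
  x^3 + 4x^2 - 21x = (-(1/78)x + 1/26)(-78x^2 - 546x) + (0)
Last nonzero remainder: -78x^2 - 546x. Dividing through by -78 gives the monic gcd x^2 + 7x.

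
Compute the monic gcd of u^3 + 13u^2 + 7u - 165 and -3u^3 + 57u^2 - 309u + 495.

u - 3

By polynomial division,
  u^3 + 13u^2 + 7u - 165 = (-1/3)(-3u^3 + 57u^2 - 309u + 495) + (32u^2 - 96u)
  -3u^3 + 57u^2 - 309u + 495 = (-(3/32)u + 3/2)(32u^2 - 96u) + (-165u + 495)
  32u^2 - 96u = (-(32/165)u)(-165u + 495) + (0)
Last nonzero remainder: -165u + 495. Dividing through by -165 gives the monic gcd u - 3.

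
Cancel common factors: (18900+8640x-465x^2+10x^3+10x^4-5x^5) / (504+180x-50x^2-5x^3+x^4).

(-225+15x-5x^2)/(-6+x)

Apply the Euclidean algorithm:
  -5x^5+10x^4+10x^3-465x^2+8640x+18900 = (-5x-15)(x^4-5x^3-50x^2+180x+504) + (-315x^3-315x^2+13860x+26460)
  x^4-5x^3-50x^2+180x+504 = (-(1/315)x+2/105)(-315x^3-315x^2+13860x+26460) + (0)
Last nonzero remainder: -315x^3-315x^2+13860x+26460. Dividing through by -315 gives the monic gcd x^3+x^2-44x-84.
Cancel x^3+x^2-44x-84 from numerator and denominator to get the reduced form.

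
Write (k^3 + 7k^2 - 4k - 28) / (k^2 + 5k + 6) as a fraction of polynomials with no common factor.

(k^2 + 5k - 14)/(k + 3)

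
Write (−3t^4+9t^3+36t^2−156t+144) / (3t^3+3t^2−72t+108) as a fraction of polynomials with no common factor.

(−t^2−2t+8)/(t+6)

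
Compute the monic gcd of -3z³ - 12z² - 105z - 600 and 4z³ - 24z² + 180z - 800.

Apply the Euclidean algorithm:
  -3z³ - 12z² - 105z - 600 = (-3/4)(4z³ - 24z² + 180z - 800) + (-30z² + 30z - 1200)
  4z³ - 24z² + 180z - 800 = (-(2/15)z + 2/3)(-30z² + 30z - 1200) + (0)
Last nonzero remainder: -30z² + 30z - 1200. Dividing through by -30 gives the monic gcd z² - z + 40.

z² - z + 40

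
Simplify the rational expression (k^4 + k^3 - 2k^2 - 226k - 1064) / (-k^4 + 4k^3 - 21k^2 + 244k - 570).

(-k^2 + 3k + 28)/(k^2 - 8k + 15)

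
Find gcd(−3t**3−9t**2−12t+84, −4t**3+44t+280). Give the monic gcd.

Repeated division with remainder:
  −3t**3−9t**2−12t+84 = (3/4)(−4t**3+44t+280) + (−9t**2−45t−126)
  −4t**3+44t+280 = ((4/9)t−20/9)(−9t**2−45t−126) + (0)
Last nonzero remainder: −9t**2−45t−126. Dividing through by −9 gives the monic gcd t**2+5t+14.

t**2+5t+14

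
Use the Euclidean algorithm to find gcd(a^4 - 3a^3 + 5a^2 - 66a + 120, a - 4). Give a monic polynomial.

a - 4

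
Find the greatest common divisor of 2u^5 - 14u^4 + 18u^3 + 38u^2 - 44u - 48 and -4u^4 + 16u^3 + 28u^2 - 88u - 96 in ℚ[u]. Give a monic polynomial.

Repeated division with remainder:
  2u^5 - 14u^4 + 18u^3 + 38u^2 - 44u - 48 = (-(1/2)u + 3/2)(-4u^4 + 16u^3 + 28u^2 - 88u - 96) + (8u^3 - 48u^2 + 40u + 96)
  -4u^4 + 16u^3 + 28u^2 - 88u - 96 = (-(1/2)u - 1)(8u^3 - 48u^2 + 40u + 96) + (0)
Last nonzero remainder: 8u^3 - 48u^2 + 40u + 96. Dividing through by 8 gives the monic gcd u^3 - 6u^2 + 5u + 12.

u^3 - 6u^2 + 5u + 12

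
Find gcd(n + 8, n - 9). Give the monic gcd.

Apply the Euclidean algorithm:
  n + 8 = (n - 9) + (17)
  n - 9 = ((1/17)n - 9/17)(17) + (0)
The last nonzero remainder is the constant 17, so the polynomials are coprime and gcd = 1.

1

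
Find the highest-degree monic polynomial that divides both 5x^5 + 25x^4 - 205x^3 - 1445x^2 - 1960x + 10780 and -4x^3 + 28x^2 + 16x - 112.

x^2 - 9x + 14

Euclidean algorithm in ℚ[x]:
  5x^5 + 25x^4 - 205x^3 - 1445x^2 - 1960x + 10780 = (-(5/4)x^2 - 15x - 235/4)(-4x^3 + 28x^2 + 16x - 112) + (300x^2 - 2700x + 4200)
  -4x^3 + 28x^2 + 16x - 112 = (-(1/75)x - 2/75)(300x^2 - 2700x + 4200) + (0)
Last nonzero remainder: 300x^2 - 2700x + 4200. Dividing through by 300 gives the monic gcd x^2 - 9x + 14.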